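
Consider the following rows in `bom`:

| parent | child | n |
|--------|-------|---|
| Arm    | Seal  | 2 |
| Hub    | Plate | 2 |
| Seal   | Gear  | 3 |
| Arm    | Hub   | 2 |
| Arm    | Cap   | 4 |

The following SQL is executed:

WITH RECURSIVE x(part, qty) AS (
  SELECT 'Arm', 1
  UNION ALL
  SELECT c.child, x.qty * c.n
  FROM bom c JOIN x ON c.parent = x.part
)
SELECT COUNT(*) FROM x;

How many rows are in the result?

6

Base: (Arm, qty=1).
Iteration 1: components of {Arm} -> Cap = 1*4 = 4, Hub = 1*2 = 2, Seal = 1*2 = 2.
Iteration 2: components of {Cap,Hub,Seal} -> Gear = 2*3 = 6, Plate = 2*2 = 4.
Iteration 3: no further components; recursion stops.
Total rows emitted: 6.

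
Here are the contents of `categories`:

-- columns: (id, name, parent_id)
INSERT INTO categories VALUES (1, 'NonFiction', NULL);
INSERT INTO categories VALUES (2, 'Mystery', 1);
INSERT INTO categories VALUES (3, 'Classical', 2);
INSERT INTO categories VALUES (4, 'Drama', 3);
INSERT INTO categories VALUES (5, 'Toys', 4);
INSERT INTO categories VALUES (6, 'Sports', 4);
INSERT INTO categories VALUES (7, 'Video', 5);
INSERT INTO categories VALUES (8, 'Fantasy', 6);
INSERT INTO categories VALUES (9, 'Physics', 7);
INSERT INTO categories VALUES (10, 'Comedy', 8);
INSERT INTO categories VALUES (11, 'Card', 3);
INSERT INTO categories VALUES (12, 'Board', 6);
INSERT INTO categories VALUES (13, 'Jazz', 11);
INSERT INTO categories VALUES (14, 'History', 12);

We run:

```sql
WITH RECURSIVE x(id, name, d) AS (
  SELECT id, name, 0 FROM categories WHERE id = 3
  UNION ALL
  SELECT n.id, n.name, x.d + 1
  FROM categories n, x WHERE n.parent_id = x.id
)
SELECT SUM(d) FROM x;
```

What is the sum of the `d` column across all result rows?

Base: id=3 (Classical) at d 0.
Iteration 1: rows with parent_id in {3} -> Drama (id 4, d 1), Card (id 11, d 1).
Iteration 2: rows with parent_id in {4,11} -> Toys (id 5, d 2), Sports (id 6, d 2), Jazz (id 13, d 2).
Iteration 3: rows with parent_id in {5,6,13} -> Video (id 7, d 3), Fantasy (id 8, d 3), Board (id 12, d 3).
Iteration 4: rows with parent_id in {7,8,12} -> Physics (id 9, d 4), Comedy (id 10, d 4), History (id 14, d 4).
Iteration 5: no rows with parent_id in {9,10,14}; recursion stops.
SUM(d) = 0 + 1 + 1 + 2 + 2 + 2 + 3 + 3 + 3 + 4 + 4 + 4 = 29.

29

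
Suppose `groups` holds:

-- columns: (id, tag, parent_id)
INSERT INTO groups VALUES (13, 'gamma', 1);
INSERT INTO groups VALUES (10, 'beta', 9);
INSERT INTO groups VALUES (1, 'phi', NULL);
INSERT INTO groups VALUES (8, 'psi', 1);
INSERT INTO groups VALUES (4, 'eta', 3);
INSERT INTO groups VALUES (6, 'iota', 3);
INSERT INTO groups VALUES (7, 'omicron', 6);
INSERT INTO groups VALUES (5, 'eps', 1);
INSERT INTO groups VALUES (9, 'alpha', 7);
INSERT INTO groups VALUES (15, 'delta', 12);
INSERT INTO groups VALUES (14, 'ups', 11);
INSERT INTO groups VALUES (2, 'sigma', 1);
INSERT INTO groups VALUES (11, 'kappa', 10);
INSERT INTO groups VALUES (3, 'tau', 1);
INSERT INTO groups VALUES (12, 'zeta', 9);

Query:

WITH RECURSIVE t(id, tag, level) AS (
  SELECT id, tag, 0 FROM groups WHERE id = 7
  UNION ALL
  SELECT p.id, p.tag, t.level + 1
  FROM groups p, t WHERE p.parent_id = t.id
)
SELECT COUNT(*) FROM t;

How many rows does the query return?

Base: id=7 (omicron) at level 0.
Iteration 1: rows with parent_id in {7} -> alpha (id 9, level 1).
Iteration 2: rows with parent_id in {9} -> beta (id 10, level 2), zeta (id 12, level 2).
Iteration 3: rows with parent_id in {10,12} -> kappa (id 11, level 3), delta (id 15, level 3).
Iteration 4: rows with parent_id in {11,15} -> ups (id 14, level 4).
Iteration 5: no rows with parent_id in {14}; recursion stops.
Total rows emitted: 7.

7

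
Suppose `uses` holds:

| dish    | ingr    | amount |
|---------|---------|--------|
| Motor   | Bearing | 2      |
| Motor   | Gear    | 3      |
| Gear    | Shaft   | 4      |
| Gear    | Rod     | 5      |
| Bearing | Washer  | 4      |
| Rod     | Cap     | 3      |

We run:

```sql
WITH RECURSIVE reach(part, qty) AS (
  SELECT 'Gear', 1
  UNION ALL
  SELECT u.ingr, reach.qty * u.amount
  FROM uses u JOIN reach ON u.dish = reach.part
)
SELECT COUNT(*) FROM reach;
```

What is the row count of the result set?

4

Base: (Gear, qty=1).
Iteration 1: components of {Gear} -> Rod = 1*5 = 5, Shaft = 1*4 = 4.
Iteration 2: components of {Rod,Shaft} -> Cap = 5*3 = 15.
Iteration 3: no further components; recursion stops.
Total rows emitted: 4.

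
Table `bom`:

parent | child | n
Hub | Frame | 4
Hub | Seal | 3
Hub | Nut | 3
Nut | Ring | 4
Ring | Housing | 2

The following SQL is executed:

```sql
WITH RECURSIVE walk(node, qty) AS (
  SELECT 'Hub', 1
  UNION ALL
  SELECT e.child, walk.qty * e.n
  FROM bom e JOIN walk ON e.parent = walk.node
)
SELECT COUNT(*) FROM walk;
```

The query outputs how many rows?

6

Base: (Hub, qty=1).
Iteration 1: components of {Hub} -> Frame = 1*4 = 4, Nut = 1*3 = 3, Seal = 1*3 = 3.
Iteration 2: components of {Frame,Nut,Seal} -> Ring = 3*4 = 12.
Iteration 3: components of {Ring} -> Housing = 12*2 = 24.
Iteration 4: no further components; recursion stops.
Total rows emitted: 6.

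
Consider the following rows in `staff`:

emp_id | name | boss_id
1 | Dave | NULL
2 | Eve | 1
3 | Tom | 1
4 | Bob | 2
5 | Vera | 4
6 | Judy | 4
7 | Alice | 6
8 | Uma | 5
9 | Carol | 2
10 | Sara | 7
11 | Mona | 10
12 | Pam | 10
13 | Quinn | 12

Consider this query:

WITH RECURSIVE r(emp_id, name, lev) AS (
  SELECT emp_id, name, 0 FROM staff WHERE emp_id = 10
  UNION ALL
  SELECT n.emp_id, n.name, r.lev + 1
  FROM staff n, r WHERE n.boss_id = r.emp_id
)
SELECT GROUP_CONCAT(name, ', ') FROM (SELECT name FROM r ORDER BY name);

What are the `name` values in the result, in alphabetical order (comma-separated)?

Mona, Pam, Quinn, Sara

Base: emp_id=10 (Sara) at lev 0.
Iteration 1: rows with boss_id in {10} -> Mona (id 11, lev 1), Pam (id 12, lev 1).
Iteration 2: rows with boss_id in {11,12} -> Quinn (id 13, lev 2).
Iteration 3: no rows with boss_id in {13}; recursion stops.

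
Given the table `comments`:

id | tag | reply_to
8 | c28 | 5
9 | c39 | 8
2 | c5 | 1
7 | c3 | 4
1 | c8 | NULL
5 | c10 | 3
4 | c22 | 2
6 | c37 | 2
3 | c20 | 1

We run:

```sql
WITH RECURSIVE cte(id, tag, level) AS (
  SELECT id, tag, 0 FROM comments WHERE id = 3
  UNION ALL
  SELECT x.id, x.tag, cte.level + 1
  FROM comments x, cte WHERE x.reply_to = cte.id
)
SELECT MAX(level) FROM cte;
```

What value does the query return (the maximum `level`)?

Base: id=3 (c20) at level 0.
Iteration 1: rows with reply_to in {3} -> c10 (id 5, level 1).
Iteration 2: rows with reply_to in {5} -> c28 (id 8, level 2).
Iteration 3: rows with reply_to in {8} -> c39 (id 9, level 3).
Iteration 4: no rows with reply_to in {9}; recursion stops.
level values: 0, 1, 2, 3; the maximum is 3.

3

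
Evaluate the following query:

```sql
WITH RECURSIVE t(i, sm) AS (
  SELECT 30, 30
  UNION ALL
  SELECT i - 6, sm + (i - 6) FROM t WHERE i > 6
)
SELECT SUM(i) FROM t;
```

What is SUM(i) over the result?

Base: i=30, sm=30.
Iteration 1: 30 > 6 holds -> i = 30 - 6 = 24, sm = 30 + 24 = 54.
Iteration 2: 24 > 6 holds -> i = 24 - 6 = 18, sm = 54 + 18 = 72.
Iteration 3: 18 > 6 holds -> i = 18 - 6 = 12, sm = 72 + 12 = 84.
Iteration 4: 12 > 6 holds -> i = 12 - 6 = 6, sm = 84 + 6 = 90.
Iteration 5: 6 > 6 fails; recursion stops.
SUM(i) = 30 + 24 + 18 + 12 + 6 = 90.

90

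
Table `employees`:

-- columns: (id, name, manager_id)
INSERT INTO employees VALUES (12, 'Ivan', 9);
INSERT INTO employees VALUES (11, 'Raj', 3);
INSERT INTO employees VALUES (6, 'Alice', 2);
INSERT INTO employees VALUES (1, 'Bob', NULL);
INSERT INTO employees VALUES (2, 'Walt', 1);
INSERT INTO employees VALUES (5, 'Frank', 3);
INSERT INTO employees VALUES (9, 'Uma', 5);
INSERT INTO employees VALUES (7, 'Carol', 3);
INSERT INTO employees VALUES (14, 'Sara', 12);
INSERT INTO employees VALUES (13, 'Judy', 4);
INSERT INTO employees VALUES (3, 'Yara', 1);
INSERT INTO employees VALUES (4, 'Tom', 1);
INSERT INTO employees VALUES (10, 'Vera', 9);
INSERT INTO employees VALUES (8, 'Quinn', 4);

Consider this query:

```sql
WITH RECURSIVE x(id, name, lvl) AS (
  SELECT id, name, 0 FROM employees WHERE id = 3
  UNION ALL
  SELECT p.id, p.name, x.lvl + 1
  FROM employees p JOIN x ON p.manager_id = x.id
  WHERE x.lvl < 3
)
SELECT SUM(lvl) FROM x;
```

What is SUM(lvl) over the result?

Base: id=3 (Yara) at lvl 0.
Iteration 1: rows with manager_id in {3} -> Frank (id 5, lvl 1), Carol (id 7, lvl 1), Raj (id 11, lvl 1).
Iteration 2: rows with manager_id in {5,7,11} -> Uma (id 9, lvl 2).
Iteration 3: rows with manager_id in {9} -> Vera (id 10, lvl 3), Ivan (id 12, lvl 3).
Iteration 4: lvl < 3 fails for all current rows; recursion stops.
SUM(lvl) = 0 + 1 + 1 + 1 + 2 + 3 + 3 = 11.

11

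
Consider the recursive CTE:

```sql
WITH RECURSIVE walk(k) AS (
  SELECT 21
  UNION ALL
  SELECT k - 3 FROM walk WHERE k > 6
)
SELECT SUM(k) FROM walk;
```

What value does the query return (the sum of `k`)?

81

Base: k=21.
Iteration 1: 21 > 6 holds -> k = 21 - 3 = 18.
Iteration 2: 18 > 6 holds -> k = 18 - 3 = 15.
Iteration 3: 15 > 6 holds -> k = 15 - 3 = 12.
Iteration 4: 12 > 6 holds -> k = 12 - 3 = 9.
Iteration 5: 9 > 6 holds -> k = 9 - 3 = 6.
Iteration 6: 6 > 6 fails; recursion stops.
SUM(k) = 21 + 18 + 15 + 12 + 9 + 6 = 81.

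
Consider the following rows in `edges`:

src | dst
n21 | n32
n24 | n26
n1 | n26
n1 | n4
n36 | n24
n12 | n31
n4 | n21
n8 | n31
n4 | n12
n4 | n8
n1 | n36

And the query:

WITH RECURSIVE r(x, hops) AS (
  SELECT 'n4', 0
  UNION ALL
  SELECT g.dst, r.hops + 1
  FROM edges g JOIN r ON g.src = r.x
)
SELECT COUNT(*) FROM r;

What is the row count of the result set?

Base: (n4, hops=0).
Iteration 1: edges from {n4} -> (n12, hops=1), (n21, hops=1), (n8, hops=1).
Iteration 2: edges from {n12,n21,n8} -> (n31, hops=2) x2, (n32, hops=2). [UNION ALL keeps all 3 new rows, including repeats]
Iteration 3: no outgoing edges from {n31,n32}; recursion stops.
Total rows emitted: 7.

7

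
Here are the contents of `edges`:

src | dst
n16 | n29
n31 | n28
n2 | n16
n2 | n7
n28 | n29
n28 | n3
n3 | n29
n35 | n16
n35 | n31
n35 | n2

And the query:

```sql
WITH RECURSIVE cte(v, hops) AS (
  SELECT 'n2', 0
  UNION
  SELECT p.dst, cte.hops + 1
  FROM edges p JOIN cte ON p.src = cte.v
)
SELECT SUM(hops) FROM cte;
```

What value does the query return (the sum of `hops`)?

Base: (n2, hops=0).
Iteration 1: edges from {n2} -> (n16, hops=1), (n7, hops=1).
Iteration 2: edges from {n16,n7} -> (n29, hops=2).
Iteration 3: no outgoing edges from {n29}; recursion stops.
SUM(hops) = 0 + 1 + 1 + 2 = 4.

4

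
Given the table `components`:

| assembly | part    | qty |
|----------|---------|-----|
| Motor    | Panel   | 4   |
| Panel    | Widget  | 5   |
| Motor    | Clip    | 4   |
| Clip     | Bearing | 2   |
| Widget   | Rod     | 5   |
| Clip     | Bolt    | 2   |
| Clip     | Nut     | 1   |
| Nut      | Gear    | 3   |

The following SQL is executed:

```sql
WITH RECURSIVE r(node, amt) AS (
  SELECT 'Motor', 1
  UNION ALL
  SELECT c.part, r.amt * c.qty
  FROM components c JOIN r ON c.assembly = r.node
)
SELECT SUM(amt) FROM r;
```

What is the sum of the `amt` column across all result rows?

Base: (Motor, amt=1).
Iteration 1: components of {Motor} -> Clip = 1*4 = 4, Panel = 1*4 = 4.
Iteration 2: components of {Clip,Panel} -> Bearing = 4*2 = 8, Bolt = 4*2 = 8, Nut = 4*1 = 4, Widget = 4*5 = 20.
Iteration 3: components of {Bearing,Bolt,Nut,Widget} -> Gear = 4*3 = 12, Rod = 20*5 = 100.
Iteration 4: no further components; recursion stops.
SUM(amt) = 1 + 4 + 4 + 20 + 8 + 8 + 4 + 100 + 12 = 161.

161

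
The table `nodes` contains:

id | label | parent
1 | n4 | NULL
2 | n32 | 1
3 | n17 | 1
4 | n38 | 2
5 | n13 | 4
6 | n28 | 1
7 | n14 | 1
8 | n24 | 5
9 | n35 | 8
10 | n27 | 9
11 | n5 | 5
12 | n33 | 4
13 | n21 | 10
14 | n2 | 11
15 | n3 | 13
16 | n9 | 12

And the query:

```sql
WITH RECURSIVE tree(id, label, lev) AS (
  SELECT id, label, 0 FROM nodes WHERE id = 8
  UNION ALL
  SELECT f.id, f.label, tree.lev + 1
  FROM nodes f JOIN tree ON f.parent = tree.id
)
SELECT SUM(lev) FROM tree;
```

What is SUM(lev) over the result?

Base: id=8 (n24) at lev 0.
Iteration 1: rows with parent in {8} -> n35 (id 9, lev 1).
Iteration 2: rows with parent in {9} -> n27 (id 10, lev 2).
Iteration 3: rows with parent in {10} -> n21 (id 13, lev 3).
Iteration 4: rows with parent in {13} -> n3 (id 15, lev 4).
Iteration 5: no rows with parent in {15}; recursion stops.
SUM(lev) = 0 + 1 + 2 + 3 + 4 = 10.

10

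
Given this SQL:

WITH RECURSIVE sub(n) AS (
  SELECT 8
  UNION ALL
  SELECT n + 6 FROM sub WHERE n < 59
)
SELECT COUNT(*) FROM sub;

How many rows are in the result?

Base: n=8.
Iteration 1: 8 < 59 holds -> n = 8 + 6 = 14.
Iteration 2: 14 < 59 holds -> n = 14 + 6 = 20.
Iteration 3: 20 < 59 holds -> n = 20 + 6 = 26.
Iteration 4: 26 < 59 holds -> n = 26 + 6 = 32.
Iteration 5: 32 < 59 holds -> n = 32 + 6 = 38.
Iteration 6: 38 < 59 holds -> n = 38 + 6 = 44.
Iteration 7: 44 < 59 holds -> n = 44 + 6 = 50.
Iteration 8: 50 < 59 holds -> n = 50 + 6 = 56.
Iteration 9: 56 < 59 holds -> n = 56 + 6 = 62.
Iteration 10: 62 < 59 fails; recursion stops.
Total rows emitted: 10.

10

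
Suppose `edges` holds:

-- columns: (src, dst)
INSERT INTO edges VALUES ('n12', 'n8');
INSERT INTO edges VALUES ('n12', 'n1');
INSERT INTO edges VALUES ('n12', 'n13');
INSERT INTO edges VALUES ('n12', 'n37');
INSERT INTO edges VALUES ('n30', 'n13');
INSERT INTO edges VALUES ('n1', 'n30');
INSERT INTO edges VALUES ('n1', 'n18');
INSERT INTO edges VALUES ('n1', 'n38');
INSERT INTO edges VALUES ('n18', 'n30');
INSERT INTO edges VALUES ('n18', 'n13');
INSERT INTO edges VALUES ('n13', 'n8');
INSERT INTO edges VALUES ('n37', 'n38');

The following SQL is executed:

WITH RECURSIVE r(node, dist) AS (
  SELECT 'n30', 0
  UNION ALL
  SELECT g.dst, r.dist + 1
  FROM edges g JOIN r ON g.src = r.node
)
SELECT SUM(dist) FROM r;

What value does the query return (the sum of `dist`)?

3

Base: (n30, dist=0).
Iteration 1: edges from {n30} -> (n13, dist=1).
Iteration 2: edges from {n13} -> (n8, dist=2).
Iteration 3: no outgoing edges from {n8}; recursion stops.
SUM(dist) = 0 + 1 + 2 = 3.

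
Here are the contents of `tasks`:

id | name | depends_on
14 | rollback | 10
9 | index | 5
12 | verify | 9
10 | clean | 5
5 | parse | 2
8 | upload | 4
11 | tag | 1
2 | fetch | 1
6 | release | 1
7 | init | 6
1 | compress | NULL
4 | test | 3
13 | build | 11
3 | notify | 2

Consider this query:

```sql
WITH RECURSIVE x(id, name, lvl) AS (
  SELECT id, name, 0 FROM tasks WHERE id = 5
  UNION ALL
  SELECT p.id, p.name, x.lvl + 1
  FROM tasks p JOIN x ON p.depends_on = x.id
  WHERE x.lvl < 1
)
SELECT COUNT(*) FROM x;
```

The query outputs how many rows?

3

Base: id=5 (parse) at lvl 0.
Iteration 1: rows with depends_on in {5} -> index (id 9, lvl 1), clean (id 10, lvl 1).
Iteration 2: lvl < 1 fails for all current rows; recursion stops.
Total rows emitted: 3.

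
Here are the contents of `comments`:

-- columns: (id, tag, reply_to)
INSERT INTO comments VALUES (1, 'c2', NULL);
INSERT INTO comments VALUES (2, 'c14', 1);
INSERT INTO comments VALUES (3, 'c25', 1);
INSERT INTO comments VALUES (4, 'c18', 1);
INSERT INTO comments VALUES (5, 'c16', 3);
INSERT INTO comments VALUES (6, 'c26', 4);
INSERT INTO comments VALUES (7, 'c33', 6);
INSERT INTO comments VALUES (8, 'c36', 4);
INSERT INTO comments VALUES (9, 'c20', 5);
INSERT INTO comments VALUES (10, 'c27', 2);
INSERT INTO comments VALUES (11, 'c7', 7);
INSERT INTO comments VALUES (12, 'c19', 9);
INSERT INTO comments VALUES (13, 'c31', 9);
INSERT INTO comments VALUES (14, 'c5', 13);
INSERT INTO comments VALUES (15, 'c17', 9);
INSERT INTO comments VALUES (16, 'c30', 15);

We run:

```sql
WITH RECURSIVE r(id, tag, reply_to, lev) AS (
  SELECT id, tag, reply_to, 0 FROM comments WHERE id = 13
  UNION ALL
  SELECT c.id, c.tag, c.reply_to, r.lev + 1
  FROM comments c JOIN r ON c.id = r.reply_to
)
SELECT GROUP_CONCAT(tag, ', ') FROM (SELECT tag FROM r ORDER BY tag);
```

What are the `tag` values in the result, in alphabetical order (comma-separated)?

Base: id=13 (c31), reply_to=9, lev 0.
Iteration 1: join on id=9 -> c20 (id 9, reply_to=5, lev 1).
Iteration 2: join on id=5 -> c16 (id 5, reply_to=3, lev 2).
Iteration 3: join on id=3 -> c25 (id 3, reply_to=1, lev 3).
Iteration 4: join on id=1 -> c2 (id 1, reply_to=NULL, lev 4).
Iteration 5: reply_to is NULL; no match; recursion stops.

c16, c2, c20, c25, c31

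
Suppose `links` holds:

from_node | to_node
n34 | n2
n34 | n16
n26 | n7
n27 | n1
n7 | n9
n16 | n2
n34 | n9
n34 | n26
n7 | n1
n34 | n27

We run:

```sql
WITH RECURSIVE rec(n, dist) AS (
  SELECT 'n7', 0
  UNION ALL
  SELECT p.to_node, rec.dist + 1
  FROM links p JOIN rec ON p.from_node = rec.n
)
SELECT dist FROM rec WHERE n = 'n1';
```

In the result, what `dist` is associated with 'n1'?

1

Base: (n7, dist=0).
Iteration 1: edges from {n7} -> (n1, dist=1), (n9, dist=1).
Iteration 2: no outgoing edges from {n1,n9}; recursion stops.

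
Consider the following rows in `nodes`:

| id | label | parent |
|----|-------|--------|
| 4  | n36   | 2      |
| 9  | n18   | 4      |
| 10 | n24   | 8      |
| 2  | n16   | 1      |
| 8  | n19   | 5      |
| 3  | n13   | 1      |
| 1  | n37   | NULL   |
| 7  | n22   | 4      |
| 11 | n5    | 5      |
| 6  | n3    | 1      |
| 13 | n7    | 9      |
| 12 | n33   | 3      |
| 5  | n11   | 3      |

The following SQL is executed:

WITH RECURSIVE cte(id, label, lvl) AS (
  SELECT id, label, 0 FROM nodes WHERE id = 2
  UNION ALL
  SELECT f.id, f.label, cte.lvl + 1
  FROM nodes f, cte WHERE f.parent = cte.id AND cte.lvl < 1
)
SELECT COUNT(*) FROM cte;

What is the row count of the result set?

2

Base: id=2 (n16) at lvl 0.
Iteration 1: rows with parent in {2} -> n36 (id 4, lvl 1).
Iteration 2: lvl < 1 fails for all current rows; recursion stops.
Total rows emitted: 2.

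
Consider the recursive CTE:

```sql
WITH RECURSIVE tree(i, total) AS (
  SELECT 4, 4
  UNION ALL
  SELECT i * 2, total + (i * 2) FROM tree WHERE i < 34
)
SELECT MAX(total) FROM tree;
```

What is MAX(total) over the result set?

Base: i=4, total=4.
Iteration 1: 4 < 34 holds -> i = 4 * 2 = 8, total = 4 + 8 = 12.
Iteration 2: 8 < 34 holds -> i = 8 * 2 = 16, total = 12 + 16 = 28.
Iteration 3: 16 < 34 holds -> i = 16 * 2 = 32, total = 28 + 32 = 60.
Iteration 4: 32 < 34 holds -> i = 32 * 2 = 64, total = 60 + 64 = 124.
Iteration 5: 64 < 34 fails; recursion stops.
total values: 4, 12, 28, 60, 124; the maximum is 124.

124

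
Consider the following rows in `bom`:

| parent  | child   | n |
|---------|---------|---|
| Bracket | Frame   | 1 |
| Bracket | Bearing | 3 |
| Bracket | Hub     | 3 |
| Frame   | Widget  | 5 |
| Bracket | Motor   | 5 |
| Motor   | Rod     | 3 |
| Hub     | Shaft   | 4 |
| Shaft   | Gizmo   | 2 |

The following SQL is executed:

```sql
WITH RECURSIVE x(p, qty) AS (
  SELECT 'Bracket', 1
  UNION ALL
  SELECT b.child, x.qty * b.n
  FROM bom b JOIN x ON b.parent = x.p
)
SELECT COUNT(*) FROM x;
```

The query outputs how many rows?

Base: (Bracket, qty=1).
Iteration 1: components of {Bracket} -> Bearing = 1*3 = 3, Frame = 1*1 = 1, Hub = 1*3 = 3, Motor = 1*5 = 5.
Iteration 2: components of {Bearing,Frame,Hub,Motor} -> Rod = 5*3 = 15, Shaft = 3*4 = 12, Widget = 1*5 = 5.
Iteration 3: components of {Rod,Shaft,Widget} -> Gizmo = 12*2 = 24.
Iteration 4: no further components; recursion stops.
Total rows emitted: 9.

9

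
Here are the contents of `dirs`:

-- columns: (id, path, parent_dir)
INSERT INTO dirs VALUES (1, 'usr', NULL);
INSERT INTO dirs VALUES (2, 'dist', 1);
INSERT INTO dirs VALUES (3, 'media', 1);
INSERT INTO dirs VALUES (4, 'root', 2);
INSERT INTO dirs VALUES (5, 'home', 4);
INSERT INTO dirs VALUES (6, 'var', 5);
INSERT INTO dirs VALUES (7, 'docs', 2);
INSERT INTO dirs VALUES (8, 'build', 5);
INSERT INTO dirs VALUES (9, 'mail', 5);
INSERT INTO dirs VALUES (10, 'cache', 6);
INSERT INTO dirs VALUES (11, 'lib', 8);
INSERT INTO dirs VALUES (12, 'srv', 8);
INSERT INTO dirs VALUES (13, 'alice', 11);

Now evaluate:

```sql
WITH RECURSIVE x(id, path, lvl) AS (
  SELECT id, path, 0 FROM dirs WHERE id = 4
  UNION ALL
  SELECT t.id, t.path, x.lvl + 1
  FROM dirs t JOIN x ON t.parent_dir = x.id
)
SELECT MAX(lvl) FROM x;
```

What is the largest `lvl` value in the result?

4

Base: id=4 (root) at lvl 0.
Iteration 1: rows with parent_dir in {4} -> home (id 5, lvl 1).
Iteration 2: rows with parent_dir in {5} -> var (id 6, lvl 2), build (id 8, lvl 2), mail (id 9, lvl 2).
Iteration 3: rows with parent_dir in {6,8,9} -> cache (id 10, lvl 3), lib (id 11, lvl 3), srv (id 12, lvl 3).
Iteration 4: rows with parent_dir in {10,11,12} -> alice (id 13, lvl 4).
Iteration 5: no rows with parent_dir in {13}; recursion stops.
lvl values: 0, 1, 2, 2, 2, 3, 3, 3, 4; the maximum is 4.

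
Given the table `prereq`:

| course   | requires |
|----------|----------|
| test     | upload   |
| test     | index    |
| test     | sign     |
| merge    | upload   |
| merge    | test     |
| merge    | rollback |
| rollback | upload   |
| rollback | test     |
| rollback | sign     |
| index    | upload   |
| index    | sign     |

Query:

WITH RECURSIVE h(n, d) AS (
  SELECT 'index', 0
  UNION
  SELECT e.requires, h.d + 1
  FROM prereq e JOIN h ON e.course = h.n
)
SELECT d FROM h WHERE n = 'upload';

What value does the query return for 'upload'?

1

Base: (index, d=0).
Iteration 1: edges from {index} -> (sign, d=1), (upload, d=1).
Iteration 2: no outgoing edges from {sign,upload}; recursion stops.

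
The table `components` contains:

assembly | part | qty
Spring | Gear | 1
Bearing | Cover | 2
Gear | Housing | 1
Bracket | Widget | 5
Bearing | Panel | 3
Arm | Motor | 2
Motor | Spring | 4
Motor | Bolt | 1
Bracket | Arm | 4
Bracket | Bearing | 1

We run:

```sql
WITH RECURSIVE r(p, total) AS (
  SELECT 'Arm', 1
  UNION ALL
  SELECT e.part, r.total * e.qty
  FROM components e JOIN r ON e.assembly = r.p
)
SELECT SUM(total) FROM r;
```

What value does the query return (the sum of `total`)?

29

Base: (Arm, total=1).
Iteration 1: components of {Arm} -> Motor = 1*2 = 2.
Iteration 2: components of {Motor} -> Bolt = 2*1 = 2, Spring = 2*4 = 8.
Iteration 3: components of {Bolt,Spring} -> Gear = 8*1 = 8.
Iteration 4: components of {Gear} -> Housing = 8*1 = 8.
Iteration 5: no further components; recursion stops.
SUM(total) = 1 + 2 + 2 + 8 + 8 + 8 = 29.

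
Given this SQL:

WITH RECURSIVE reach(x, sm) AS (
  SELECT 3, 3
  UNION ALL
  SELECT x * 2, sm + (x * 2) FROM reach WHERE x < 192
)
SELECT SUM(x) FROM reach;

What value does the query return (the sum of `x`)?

Base: x=3, sm=3.
Iteration 1: 3 < 192 holds -> x = 3 * 2 = 6, sm = 3 + 6 = 9.
Iteration 2: 6 < 192 holds -> x = 6 * 2 = 12, sm = 9 + 12 = 21.
Iteration 3: 12 < 192 holds -> x = 12 * 2 = 24, sm = 21 + 24 = 45.
Iteration 4: 24 < 192 holds -> x = 24 * 2 = 48, sm = 45 + 48 = 93.
Iteration 5: 48 < 192 holds -> x = 48 * 2 = 96, sm = 93 + 96 = 189.
Iteration 6: 96 < 192 holds -> x = 96 * 2 = 192, sm = 189 + 192 = 381.
Iteration 7: 192 < 192 fails; recursion stops.
SUM(x) = 3 + 6 + 12 + 24 + 48 + 96 + 192 = 381.

381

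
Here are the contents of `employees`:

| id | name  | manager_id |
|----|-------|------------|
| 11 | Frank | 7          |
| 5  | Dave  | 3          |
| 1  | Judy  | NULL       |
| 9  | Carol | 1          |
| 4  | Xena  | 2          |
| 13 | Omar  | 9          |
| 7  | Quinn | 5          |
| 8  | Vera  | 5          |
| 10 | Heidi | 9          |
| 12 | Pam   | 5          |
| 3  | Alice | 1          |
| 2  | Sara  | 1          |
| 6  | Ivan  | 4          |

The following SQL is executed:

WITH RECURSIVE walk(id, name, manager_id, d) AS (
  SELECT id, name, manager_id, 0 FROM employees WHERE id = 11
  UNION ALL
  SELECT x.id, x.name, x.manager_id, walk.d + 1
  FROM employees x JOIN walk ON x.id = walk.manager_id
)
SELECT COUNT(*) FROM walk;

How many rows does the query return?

Base: id=11 (Frank), manager_id=7, d 0.
Iteration 1: join on id=7 -> Quinn (id 7, manager_id=5, d 1).
Iteration 2: join on id=5 -> Dave (id 5, manager_id=3, d 2).
Iteration 3: join on id=3 -> Alice (id 3, manager_id=1, d 3).
Iteration 4: join on id=1 -> Judy (id 1, manager_id=NULL, d 4).
Iteration 5: manager_id is NULL; no match; recursion stops.
Total rows emitted: 5.

5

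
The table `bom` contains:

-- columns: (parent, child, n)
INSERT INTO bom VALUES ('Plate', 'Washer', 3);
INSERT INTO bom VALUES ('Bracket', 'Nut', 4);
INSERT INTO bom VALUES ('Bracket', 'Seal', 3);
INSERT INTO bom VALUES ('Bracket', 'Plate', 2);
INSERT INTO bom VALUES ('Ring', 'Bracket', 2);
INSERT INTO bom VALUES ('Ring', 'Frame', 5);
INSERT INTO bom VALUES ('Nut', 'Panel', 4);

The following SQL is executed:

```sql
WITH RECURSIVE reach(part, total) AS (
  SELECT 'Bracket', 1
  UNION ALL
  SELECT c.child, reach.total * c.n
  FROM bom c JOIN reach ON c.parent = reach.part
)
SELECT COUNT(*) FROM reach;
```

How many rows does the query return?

Base: (Bracket, total=1).
Iteration 1: components of {Bracket} -> Nut = 1*4 = 4, Plate = 1*2 = 2, Seal = 1*3 = 3.
Iteration 2: components of {Nut,Plate,Seal} -> Panel = 4*4 = 16, Washer = 2*3 = 6.
Iteration 3: no further components; recursion stops.
Total rows emitted: 6.

6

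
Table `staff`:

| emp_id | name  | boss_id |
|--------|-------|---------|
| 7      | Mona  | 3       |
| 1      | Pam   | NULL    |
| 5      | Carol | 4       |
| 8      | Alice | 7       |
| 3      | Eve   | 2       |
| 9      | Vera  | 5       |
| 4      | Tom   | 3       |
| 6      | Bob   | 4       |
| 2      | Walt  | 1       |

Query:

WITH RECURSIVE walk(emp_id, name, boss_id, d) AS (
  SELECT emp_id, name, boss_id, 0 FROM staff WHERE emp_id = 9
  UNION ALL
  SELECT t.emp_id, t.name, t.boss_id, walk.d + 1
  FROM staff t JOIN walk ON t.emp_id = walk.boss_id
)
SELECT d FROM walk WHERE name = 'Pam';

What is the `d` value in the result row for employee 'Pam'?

Base: emp_id=9 (Vera), boss_id=5, d 0.
Iteration 1: join on emp_id=5 -> Carol (id 5, boss_id=4, d 1).
Iteration 2: join on emp_id=4 -> Tom (id 4, boss_id=3, d 2).
Iteration 3: join on emp_id=3 -> Eve (id 3, boss_id=2, d 3).
Iteration 4: join on emp_id=2 -> Walt (id 2, boss_id=1, d 4).
Iteration 5: join on emp_id=1 -> Pam (id 1, boss_id=NULL, d 5).
Iteration 6: boss_id is NULL; no match; recursion stops.

5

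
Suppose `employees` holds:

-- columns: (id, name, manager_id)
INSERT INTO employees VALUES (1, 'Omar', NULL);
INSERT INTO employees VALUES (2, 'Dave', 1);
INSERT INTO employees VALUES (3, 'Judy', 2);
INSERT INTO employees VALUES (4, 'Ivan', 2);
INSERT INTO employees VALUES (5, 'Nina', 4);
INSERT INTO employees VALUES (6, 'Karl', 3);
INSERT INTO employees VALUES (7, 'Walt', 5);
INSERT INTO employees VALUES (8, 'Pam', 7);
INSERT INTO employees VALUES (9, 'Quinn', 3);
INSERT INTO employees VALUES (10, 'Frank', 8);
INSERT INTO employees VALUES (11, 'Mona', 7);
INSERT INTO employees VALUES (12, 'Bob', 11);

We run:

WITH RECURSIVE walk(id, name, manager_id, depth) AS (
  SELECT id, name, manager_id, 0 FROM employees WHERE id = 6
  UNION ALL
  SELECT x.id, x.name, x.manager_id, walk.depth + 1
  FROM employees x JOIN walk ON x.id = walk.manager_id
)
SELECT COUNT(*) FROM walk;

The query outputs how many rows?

4

Base: id=6 (Karl), manager_id=3, depth 0.
Iteration 1: join on id=3 -> Judy (id 3, manager_id=2, depth 1).
Iteration 2: join on id=2 -> Dave (id 2, manager_id=1, depth 2).
Iteration 3: join on id=1 -> Omar (id 1, manager_id=NULL, depth 3).
Iteration 4: manager_id is NULL; no match; recursion stops.
Total rows emitted: 4.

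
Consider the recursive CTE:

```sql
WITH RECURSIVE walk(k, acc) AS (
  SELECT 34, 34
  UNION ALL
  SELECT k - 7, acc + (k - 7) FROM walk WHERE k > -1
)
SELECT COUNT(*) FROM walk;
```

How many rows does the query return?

Base: k=34, acc=34.
Iteration 1: 34 > -1 holds -> k = 34 - 7 = 27, acc = 34 + 27 = 61.
Iteration 2: 27 > -1 holds -> k = 27 - 7 = 20, acc = 61 + 20 = 81.
Iteration 3: 20 > -1 holds -> k = 20 - 7 = 13, acc = 81 + 13 = 94.
Iteration 4: 13 > -1 holds -> k = 13 - 7 = 6, acc = 94 + 6 = 100.
Iteration 5: 6 > -1 holds -> k = 6 - 7 = -1, acc = 100 + -1 = 99.
Iteration 6: -1 > -1 fails; recursion stops.
Total rows emitted: 6.

6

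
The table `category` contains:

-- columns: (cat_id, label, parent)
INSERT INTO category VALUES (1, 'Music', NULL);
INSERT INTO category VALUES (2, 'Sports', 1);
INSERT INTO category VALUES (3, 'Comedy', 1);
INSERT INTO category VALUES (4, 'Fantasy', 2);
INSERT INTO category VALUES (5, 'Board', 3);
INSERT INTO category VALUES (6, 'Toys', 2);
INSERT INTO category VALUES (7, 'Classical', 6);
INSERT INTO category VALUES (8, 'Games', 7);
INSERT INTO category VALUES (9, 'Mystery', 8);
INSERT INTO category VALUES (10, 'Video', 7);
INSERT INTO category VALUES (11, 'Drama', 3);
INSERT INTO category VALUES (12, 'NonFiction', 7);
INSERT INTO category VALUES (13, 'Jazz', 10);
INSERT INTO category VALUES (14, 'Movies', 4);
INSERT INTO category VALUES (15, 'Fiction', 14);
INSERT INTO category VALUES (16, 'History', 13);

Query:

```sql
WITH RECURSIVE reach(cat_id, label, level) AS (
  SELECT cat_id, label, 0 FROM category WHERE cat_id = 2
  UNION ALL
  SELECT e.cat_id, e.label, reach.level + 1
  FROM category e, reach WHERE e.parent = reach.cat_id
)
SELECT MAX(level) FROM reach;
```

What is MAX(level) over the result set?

Base: cat_id=2 (Sports) at level 0.
Iteration 1: rows with parent in {2} -> Fantasy (id 4, level 1), Toys (id 6, level 1).
Iteration 2: rows with parent in {4,6} -> Classical (id 7, level 2), Movies (id 14, level 2).
Iteration 3: rows with parent in {7,14} -> Games (id 8, level 3), Video (id 10, level 3), NonFiction (id 12, level 3), Fiction (id 15, level 3).
Iteration 4: rows with parent in {8,10,12,15} -> Mystery (id 9, level 4), Jazz (id 13, level 4).
Iteration 5: rows with parent in {9,13} -> History (id 16, level 5).
Iteration 6: no rows with parent in {16}; recursion stops.
level values: 0, 1, 1, 2, 2, 3, 3, 3, 3, 4, 4, 5; the maximum is 5.

5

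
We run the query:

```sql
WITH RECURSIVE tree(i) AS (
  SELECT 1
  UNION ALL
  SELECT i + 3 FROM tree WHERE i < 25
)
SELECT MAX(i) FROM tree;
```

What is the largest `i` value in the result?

25

Base: i=1.
Iteration 1: 1 < 25 holds -> i = 1 + 3 = 4.
Iteration 2: 4 < 25 holds -> i = 4 + 3 = 7.
Iteration 3: 7 < 25 holds -> i = 7 + 3 = 10.
Iteration 4: 10 < 25 holds -> i = 10 + 3 = 13.
Iteration 5: 13 < 25 holds -> i = 13 + 3 = 16.
Iteration 6: 16 < 25 holds -> i = 16 + 3 = 19.
Iteration 7: 19 < 25 holds -> i = 19 + 3 = 22.
Iteration 8: 22 < 25 holds -> i = 22 + 3 = 25.
Iteration 9: 25 < 25 fails; recursion stops.
i values: 1, 4, 7, 10, 13, 16, 19, 22, 25; the maximum is 25.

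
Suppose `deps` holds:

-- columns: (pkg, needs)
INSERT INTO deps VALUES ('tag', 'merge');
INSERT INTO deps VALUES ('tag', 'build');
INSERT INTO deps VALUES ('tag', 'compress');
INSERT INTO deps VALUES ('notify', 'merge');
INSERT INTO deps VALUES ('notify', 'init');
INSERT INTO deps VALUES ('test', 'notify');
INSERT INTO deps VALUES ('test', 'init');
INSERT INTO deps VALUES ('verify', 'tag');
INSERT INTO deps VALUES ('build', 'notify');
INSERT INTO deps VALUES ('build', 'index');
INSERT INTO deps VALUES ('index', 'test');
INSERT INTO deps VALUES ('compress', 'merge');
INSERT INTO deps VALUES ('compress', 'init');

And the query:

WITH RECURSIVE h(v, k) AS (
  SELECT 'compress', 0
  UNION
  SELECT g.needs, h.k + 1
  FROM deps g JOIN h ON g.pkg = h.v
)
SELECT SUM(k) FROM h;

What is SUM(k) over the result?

2

Base: (compress, k=0).
Iteration 1: edges from {compress} -> (init, k=1), (merge, k=1).
Iteration 2: no outgoing edges from {init,merge}; recursion stops.
SUM(k) = 0 + 1 + 1 = 2.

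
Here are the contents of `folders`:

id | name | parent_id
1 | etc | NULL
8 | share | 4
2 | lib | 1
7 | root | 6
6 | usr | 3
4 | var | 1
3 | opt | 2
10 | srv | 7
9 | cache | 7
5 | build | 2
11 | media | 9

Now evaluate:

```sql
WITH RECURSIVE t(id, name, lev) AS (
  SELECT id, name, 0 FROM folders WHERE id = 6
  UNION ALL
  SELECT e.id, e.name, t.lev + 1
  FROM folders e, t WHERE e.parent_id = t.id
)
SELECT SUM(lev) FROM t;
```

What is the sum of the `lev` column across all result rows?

Base: id=6 (usr) at lev 0.
Iteration 1: rows with parent_id in {6} -> root (id 7, lev 1).
Iteration 2: rows with parent_id in {7} -> cache (id 9, lev 2), srv (id 10, lev 2).
Iteration 3: rows with parent_id in {9,10} -> media (id 11, lev 3).
Iteration 4: no rows with parent_id in {11}; recursion stops.
SUM(lev) = 0 + 1 + 2 + 2 + 3 = 8.

8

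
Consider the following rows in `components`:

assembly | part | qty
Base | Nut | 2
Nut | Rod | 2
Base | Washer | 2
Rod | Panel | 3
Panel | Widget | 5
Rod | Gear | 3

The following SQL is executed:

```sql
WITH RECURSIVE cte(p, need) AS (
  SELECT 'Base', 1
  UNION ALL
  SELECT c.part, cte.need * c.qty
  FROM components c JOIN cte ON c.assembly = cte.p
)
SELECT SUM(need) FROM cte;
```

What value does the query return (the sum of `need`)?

Base: (Base, need=1).
Iteration 1: components of {Base} -> Nut = 1*2 = 2, Washer = 1*2 = 2.
Iteration 2: components of {Nut,Washer} -> Rod = 2*2 = 4.
Iteration 3: components of {Rod} -> Gear = 4*3 = 12, Panel = 4*3 = 12.
Iteration 4: components of {Gear,Panel} -> Widget = 12*5 = 60.
Iteration 5: no further components; recursion stops.
SUM(need) = 1 + 2 + 2 + 4 + 12 + 12 + 60 = 93.

93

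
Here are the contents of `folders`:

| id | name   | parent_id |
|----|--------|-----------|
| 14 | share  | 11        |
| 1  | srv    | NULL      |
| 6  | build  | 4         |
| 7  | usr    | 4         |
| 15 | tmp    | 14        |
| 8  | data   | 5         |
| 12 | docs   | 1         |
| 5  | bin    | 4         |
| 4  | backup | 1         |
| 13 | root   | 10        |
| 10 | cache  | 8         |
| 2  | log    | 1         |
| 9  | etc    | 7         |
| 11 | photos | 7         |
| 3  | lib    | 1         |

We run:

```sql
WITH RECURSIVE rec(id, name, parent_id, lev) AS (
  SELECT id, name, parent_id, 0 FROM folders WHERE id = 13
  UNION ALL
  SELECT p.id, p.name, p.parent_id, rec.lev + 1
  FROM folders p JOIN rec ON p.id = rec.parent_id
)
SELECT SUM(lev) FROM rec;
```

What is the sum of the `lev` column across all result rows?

15

Base: id=13 (root), parent_id=10, lev 0.
Iteration 1: join on id=10 -> cache (id 10, parent_id=8, lev 1).
Iteration 2: join on id=8 -> data (id 8, parent_id=5, lev 2).
Iteration 3: join on id=5 -> bin (id 5, parent_id=4, lev 3).
Iteration 4: join on id=4 -> backup (id 4, parent_id=1, lev 4).
Iteration 5: join on id=1 -> srv (id 1, parent_id=NULL, lev 5).
Iteration 6: parent_id is NULL; no match; recursion stops.
SUM(lev) = 0 + 1 + 2 + 3 + 4 + 5 = 15.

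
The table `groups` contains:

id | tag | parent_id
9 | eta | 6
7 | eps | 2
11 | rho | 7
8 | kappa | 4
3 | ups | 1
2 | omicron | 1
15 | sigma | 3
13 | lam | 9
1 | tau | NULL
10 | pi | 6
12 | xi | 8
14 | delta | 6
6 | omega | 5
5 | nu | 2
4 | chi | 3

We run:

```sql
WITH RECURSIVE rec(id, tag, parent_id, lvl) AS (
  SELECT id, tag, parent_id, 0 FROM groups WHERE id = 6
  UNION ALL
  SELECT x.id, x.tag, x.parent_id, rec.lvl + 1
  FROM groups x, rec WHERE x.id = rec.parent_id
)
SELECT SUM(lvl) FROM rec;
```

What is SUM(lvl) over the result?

Base: id=6 (omega), parent_id=5, lvl 0.
Iteration 1: join on id=5 -> nu (id 5, parent_id=2, lvl 1).
Iteration 2: join on id=2 -> omicron (id 2, parent_id=1, lvl 2).
Iteration 3: join on id=1 -> tau (id 1, parent_id=NULL, lvl 3).
Iteration 4: parent_id is NULL; no match; recursion stops.
SUM(lvl) = 0 + 1 + 2 + 3 = 6.

6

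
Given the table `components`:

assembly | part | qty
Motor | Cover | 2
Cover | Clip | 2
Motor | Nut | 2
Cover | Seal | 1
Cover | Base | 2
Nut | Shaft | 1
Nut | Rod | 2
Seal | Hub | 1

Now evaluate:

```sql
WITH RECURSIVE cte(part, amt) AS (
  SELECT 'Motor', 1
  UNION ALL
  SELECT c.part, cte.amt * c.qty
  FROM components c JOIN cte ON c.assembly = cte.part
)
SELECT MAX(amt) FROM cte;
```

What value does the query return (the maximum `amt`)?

Base: (Motor, amt=1).
Iteration 1: components of {Motor} -> Cover = 1*2 = 2, Nut = 1*2 = 2.
Iteration 2: components of {Cover,Nut} -> Base = 2*2 = 4, Clip = 2*2 = 4, Rod = 2*2 = 4, Seal = 2*1 = 2, Shaft = 2*1 = 2.
Iteration 3: components of {Base,Clip,Rod,Seal,Shaft} -> Hub = 2*1 = 2.
Iteration 4: no further components; recursion stops.
amt values: 1, 2, 2, 4, 2, 4, 2, 4, 2; the maximum is 4.

4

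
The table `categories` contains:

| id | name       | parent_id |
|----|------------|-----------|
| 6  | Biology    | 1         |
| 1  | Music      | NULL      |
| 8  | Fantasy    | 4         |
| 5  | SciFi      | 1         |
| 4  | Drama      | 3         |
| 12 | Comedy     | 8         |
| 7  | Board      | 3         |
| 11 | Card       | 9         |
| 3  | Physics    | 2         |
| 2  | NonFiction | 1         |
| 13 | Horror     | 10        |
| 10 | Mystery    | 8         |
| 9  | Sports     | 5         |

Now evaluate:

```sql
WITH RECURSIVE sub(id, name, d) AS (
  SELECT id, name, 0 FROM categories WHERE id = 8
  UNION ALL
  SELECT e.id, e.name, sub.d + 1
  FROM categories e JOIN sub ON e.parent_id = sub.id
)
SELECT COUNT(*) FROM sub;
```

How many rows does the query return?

4

Base: id=8 (Fantasy) at d 0.
Iteration 1: rows with parent_id in {8} -> Mystery (id 10, d 1), Comedy (id 12, d 1).
Iteration 2: rows with parent_id in {10,12} -> Horror (id 13, d 2).
Iteration 3: no rows with parent_id in {13}; recursion stops.
Total rows emitted: 4.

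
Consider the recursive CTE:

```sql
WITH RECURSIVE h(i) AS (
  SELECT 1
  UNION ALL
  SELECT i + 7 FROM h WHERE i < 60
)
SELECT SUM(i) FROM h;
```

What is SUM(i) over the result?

Base: i=1.
Iteration 1: 1 < 60 holds -> i = 1 + 7 = 8.
Iteration 2: 8 < 60 holds -> i = 8 + 7 = 15.
Iteration 3: 15 < 60 holds -> i = 15 + 7 = 22.
Iteration 4: 22 < 60 holds -> i = 22 + 7 = 29.
Iteration 5: 29 < 60 holds -> i = 29 + 7 = 36.
Iteration 6: 36 < 60 holds -> i = 36 + 7 = 43.
Iteration 7: 43 < 60 holds -> i = 43 + 7 = 50.
Iteration 8: 50 < 60 holds -> i = 50 + 7 = 57.
Iteration 9: 57 < 60 holds -> i = 57 + 7 = 64.
Iteration 10: 64 < 60 fails; recursion stops.
SUM(i) = 1 + 8 + 15 + 22 + 29 + 36 + 43 + 50 + 57 + 64 = 325.

325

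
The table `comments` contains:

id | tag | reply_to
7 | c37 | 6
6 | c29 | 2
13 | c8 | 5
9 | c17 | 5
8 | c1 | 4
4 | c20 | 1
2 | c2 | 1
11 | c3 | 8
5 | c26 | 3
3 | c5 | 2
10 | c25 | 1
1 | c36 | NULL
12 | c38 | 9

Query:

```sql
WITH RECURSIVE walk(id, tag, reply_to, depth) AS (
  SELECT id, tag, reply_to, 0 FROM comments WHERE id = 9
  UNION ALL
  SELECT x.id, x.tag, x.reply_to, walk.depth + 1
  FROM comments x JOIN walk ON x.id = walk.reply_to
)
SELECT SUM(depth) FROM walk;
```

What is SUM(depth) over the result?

Base: id=9 (c17), reply_to=5, depth 0.
Iteration 1: join on id=5 -> c26 (id 5, reply_to=3, depth 1).
Iteration 2: join on id=3 -> c5 (id 3, reply_to=2, depth 2).
Iteration 3: join on id=2 -> c2 (id 2, reply_to=1, depth 3).
Iteration 4: join on id=1 -> c36 (id 1, reply_to=NULL, depth 4).
Iteration 5: reply_to is NULL; no match; recursion stops.
SUM(depth) = 0 + 1 + 2 + 3 + 4 = 10.

10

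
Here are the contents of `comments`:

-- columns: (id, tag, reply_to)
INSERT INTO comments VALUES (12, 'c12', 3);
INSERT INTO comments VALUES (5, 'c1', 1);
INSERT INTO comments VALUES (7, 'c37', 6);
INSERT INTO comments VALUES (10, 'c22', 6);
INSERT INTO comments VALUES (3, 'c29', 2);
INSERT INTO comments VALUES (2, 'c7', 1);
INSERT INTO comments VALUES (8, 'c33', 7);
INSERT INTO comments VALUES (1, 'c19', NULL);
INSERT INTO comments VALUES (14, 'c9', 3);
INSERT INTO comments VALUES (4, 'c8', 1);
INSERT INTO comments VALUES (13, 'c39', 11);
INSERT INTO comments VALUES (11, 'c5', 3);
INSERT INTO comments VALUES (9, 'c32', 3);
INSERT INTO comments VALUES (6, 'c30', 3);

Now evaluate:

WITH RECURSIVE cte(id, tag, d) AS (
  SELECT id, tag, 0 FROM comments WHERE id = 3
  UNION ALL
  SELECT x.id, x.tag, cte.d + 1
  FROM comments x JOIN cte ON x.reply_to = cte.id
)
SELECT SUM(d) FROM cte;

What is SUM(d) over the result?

Base: id=3 (c29) at d 0.
Iteration 1: rows with reply_to in {3} -> c30 (id 6, d 1), c32 (id 9, d 1), c5 (id 11, d 1), c12 (id 12, d 1), c9 (id 14, d 1).
Iteration 2: rows with reply_to in {6,9,11,12,14} -> c37 (id 7, d 2), c22 (id 10, d 2), c39 (id 13, d 2).
Iteration 3: rows with reply_to in {7,10,13} -> c33 (id 8, d 3).
Iteration 4: no rows with reply_to in {8}; recursion stops.
SUM(d) = 0 + 1 + 1 + 1 + 1 + 1 + 2 + 2 + 2 + 3 = 14.

14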